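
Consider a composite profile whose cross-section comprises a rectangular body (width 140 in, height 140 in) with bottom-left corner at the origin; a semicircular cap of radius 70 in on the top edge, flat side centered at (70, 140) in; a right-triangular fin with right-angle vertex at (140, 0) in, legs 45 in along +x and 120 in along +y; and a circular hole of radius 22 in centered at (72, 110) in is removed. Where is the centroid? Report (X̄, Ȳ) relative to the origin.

X̄ = 77.95 in, Ȳ = 91.97 in

Part | A | x̄ᵢ | ȳᵢ | A·x̄ᵢ | A·ȳᵢ
rectangular body | 19600.00 | 70.00 | 70.00 | 1372000.00 | 1372000.00
semicircular top | 7696.90 | 70.00 | 169.71 | 538783.14 | 1306232.95
triangular fin | 2700.00 | 155.00 | 40.00 | 418500.00 | 108000.00
hole | -1520.53 | 72.00 | 110.00 | -109478.22 | -167258.39
Σ | 28476.37 |  |  | 2219804.92 | 2618974.55
X̄ = 2219804.92 / 28476.37 = 77.95 in
Ȳ = 2618974.55 / 28476.37 = 91.97 in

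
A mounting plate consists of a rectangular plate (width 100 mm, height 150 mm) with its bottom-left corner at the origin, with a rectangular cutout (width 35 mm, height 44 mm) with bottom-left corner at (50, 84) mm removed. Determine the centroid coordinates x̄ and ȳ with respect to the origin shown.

x̄ = 48.00 mm, ȳ = 71.45 mm

Part | A | x̄ᵢ | ȳᵢ | A·x̄ᵢ | A·ȳᵢ
plate | 15000.00 | 50.00 | 75.00 | 750000.00 | 1125000.00
hole | -1540.00 | 67.50 | 106.00 | -103950.00 | -163240.00
Σ | 13460.00 |  |  | 646050.00 | 961760.00
x̄ = 646050.00 / 13460.00 = 48.00 mm
ȳ = 961760.00 / 13460.00 = 71.45 mm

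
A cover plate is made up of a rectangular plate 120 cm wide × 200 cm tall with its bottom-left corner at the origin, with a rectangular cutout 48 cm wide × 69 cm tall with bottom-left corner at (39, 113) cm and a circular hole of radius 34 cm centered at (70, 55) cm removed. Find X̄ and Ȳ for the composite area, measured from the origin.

plate: A = 120 × 200 = 24000.00, centroid at (60.00, 100.00).
hole 1: A = −(48 × 69) = -3312.00, centroid at (63.00, 147.50).
hole 2: A = −π·34² = -3631.68, centroid at (70.00, 55.00).
ΣA = 17056.32 cm²
ΣAX̄ = (24000.00)(60.00) + (-3312.00)(63.00) + (-3631.68)(70.00) = 977126.32 cm³
ΣAȲ = (24000.00)(100.00) + (-3312.00)(147.50) + (-3631.68)(55.00) = 1711737.54 cm³
X̄ = 977126.32 / 17056.32 = 57.29 cm
Ȳ = 1711737.54 / 17056.32 = 100.36 cm

X̄ = 57.29 cm, Ȳ = 100.36 cm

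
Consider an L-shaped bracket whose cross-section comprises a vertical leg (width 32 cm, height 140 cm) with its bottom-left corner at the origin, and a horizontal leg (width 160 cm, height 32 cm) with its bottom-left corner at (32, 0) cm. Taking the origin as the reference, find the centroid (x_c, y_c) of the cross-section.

Part | A | x̄ᵢ | ȳᵢ | A·x̄ᵢ | A·ȳᵢ
vertical leg | 4480.00 | 16.00 | 70.00 | 71680.00 | 313600.00
horizontal leg | 5120.00 | 112.00 | 16.00 | 573440.00 | 81920.00
Σ | 9600.00 |  |  | 645120.00 | 395520.00
x_c = 645120.00 / 9600.00 = 67.20 cm
y_c = 395520.00 / 9600.00 = 41.20 cm

x_c = 67.20 cm, y_c = 41.20 cm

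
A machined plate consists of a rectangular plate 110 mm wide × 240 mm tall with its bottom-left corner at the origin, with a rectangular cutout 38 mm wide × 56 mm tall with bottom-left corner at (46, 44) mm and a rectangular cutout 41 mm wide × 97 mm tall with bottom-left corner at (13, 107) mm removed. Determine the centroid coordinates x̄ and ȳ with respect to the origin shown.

x̄ = 58.16 mm, ȳ = 118.08 mm

plate: A = 110 × 240 = 26400.00, centroid at (55.00, 120.00).
hole 1: A = −(38 × 56) = -2128.00, centroid at (65.00, 72.00).
hole 2: A = −(41 × 97) = -3977.00, centroid at (33.50, 155.50).
ΣA = 20295.00 mm², ΣAx̄ = 1180450.50 mm³, ΣAȳ = 2396360.50 mm³.
x̄ = 1180450.50/20295.00 = 58.16 mm; ȳ = 2396360.50/20295.00 = 118.08 mm.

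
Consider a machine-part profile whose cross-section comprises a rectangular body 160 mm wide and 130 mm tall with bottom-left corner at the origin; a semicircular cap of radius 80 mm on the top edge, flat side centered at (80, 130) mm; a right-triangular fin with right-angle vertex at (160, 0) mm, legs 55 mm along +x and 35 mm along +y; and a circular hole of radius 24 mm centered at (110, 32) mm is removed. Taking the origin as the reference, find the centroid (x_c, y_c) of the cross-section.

x_c = 81.35 mm, y_c = 98.43 mm

Part | A | x̄ᵢ | ȳᵢ | A·x̄ᵢ | A·ȳᵢ
rectangular body | 20800.00 | 80.00 | 65.00 | 1664000.00 | 1352000.00
semicircular top | 10053.10 | 80.00 | 163.95 | 804247.72 | 1648235.88
triangular fin | 962.50 | 178.33 | 11.67 | 171645.83 | 11229.17
hole | -1809.56 | 110.00 | 32.00 | -199051.31 | -57905.84
Σ | 30006.04 |  |  | 2440842.24 | 2953559.21
x_c = 2440842.24 / 30006.04 = 81.35 mm
y_c = 2953559.21 / 30006.04 = 98.43 mm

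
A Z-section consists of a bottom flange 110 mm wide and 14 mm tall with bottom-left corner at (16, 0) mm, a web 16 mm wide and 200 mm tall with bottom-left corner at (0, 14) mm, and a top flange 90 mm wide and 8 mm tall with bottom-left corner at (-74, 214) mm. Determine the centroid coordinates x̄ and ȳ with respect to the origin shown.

Part | A | x̄ᵢ | ȳᵢ | A·x̄ᵢ | A·ȳᵢ
bottom flange | 1540.00 | 71.00 | 7.00 | 109340.00 | 10780.00
web | 3200.00 | 8.00 | 114.00 | 25600.00 | 364800.00
top flange | 720.00 | -29.00 | 218.00 | -20880.00 | 156960.00
Σ | 5460.00 |  |  | 114060.00 | 532540.00
x̄ = 114060.00 / 5460.00 = 20.89 mm
ȳ = 532540.00 / 5460.00 = 97.53 mm

x̄ = 20.89 mm, ȳ = 97.53 mm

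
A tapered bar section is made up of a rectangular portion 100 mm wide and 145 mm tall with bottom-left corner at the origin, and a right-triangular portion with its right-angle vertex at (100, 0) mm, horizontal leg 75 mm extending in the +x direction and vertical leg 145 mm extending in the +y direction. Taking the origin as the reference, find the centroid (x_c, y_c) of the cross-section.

x_c = 70.45 mm, y_c = 65.91 mm

Part | A | x̄ᵢ | ȳᵢ | A·x̄ᵢ | A·ȳᵢ
rectangular portion | 14500.00 | 50.00 | 72.50 | 725000.00 | 1051250.00
triangular portion | 5437.50 | 125.00 | 48.33 | 679687.50 | 262812.50
Σ | 19937.50 |  |  | 1404687.50 | 1314062.50
x_c = 1404687.50 / 19937.50 = 70.45 mm
y_c = 1314062.50 / 19937.50 = 65.91 mm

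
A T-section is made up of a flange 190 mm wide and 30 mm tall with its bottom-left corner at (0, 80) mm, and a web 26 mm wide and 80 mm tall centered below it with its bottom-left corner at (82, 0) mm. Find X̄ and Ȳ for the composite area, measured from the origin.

web: A = 26 × 80 = 2080.00, centroid at (95.00, 40.00).
flange: A = 190 × 30 = 5700.00, centroid at (95.00, 95.00).
ΣA = 7780.00 mm², ΣAX̄ = 739100.00 mm³, ΣAȲ = 624700.00 mm³.
X̄ = 739100.00/7780.00 = 95.00 mm; Ȳ = 624700.00/7780.00 = 80.30 mm.

X̄ = 95.00 mm, Ȳ = 80.30 mm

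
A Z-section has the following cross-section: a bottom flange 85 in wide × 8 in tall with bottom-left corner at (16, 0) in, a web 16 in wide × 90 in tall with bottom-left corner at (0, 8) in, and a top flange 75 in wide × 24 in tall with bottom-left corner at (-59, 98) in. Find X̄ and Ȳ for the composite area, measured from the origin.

X̄ = 3.21 in, Ȳ = 70.67 in

bottom flange: A = 85 × 8 = 680.00, centroid at (58.50, 4.00).
web: A = 16 × 90 = 1440.00, centroid at (8.00, 53.00).
top flange: A = 75 × 24 = 1800.00, centroid at (-21.50, 110.00).
ΣA = 3920.00 in², ΣAX̄ = 12600.00 in³, ΣAȲ = 277040.00 in³.
X̄ = 12600.00/3920.00 = 3.21 in; Ȳ = 277040.00/3920.00 = 70.67 in.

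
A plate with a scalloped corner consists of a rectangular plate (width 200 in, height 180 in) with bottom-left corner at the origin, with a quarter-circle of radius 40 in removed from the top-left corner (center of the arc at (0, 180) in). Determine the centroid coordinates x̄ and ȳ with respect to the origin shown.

x̄ = 103.00 in, ȳ = 87.36 in

Part | A | x̄ᵢ | ȳᵢ | A·x̄ᵢ | A·ȳᵢ
plate | 36000.00 | 100.00 | 90.00 | 3600000.00 | 3240000.00
removed quarter-circle | -1256.64 | 16.98 | 163.02 | -21333.33 | -204861.34
Σ | 34743.36 |  |  | 3578666.67 | 3035138.66
x̄ = 3578666.67 / 34743.36 = 103.00 in
ȳ = 3035138.66 / 34743.36 = 87.36 in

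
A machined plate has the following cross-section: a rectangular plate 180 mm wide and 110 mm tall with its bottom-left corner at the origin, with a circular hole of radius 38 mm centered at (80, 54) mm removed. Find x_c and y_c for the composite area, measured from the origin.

Part | A | x̄ᵢ | ȳᵢ | A·x̄ᵢ | A·ȳᵢ
plate | 19800.00 | 90.00 | 55.00 | 1782000.00 | 1089000.00
hole | -4536.46 | 80.00 | 54.00 | -362916.78 | -244968.83
Σ | 15263.54 |  |  | 1419083.22 | 844031.17
x_c = 1419083.22 / 15263.54 = 92.97 mm
y_c = 844031.17 / 15263.54 = 55.30 mm

x_c = 92.97 mm, y_c = 55.30 mm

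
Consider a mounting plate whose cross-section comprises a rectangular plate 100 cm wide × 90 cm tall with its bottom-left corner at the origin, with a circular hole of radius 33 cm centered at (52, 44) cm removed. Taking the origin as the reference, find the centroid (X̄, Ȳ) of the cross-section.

X̄ = 48.77 cm, Ȳ = 45.61 cm

plate: A = 100 × 90 = 9000.00, centroid at (50.00, 45.00).
hole: A = −π·33² = -3421.19, centroid at (52.00, 44.00).
ΣA = 5578.81 cm²
ΣAX̄ = (9000.00)(50.00) + (-3421.19)(52.00) = 272097.89 cm³
ΣAȲ = (9000.00)(45.00) + (-3421.19)(44.00) = 254467.45 cm³
X̄ = 272097.89 / 5578.81 = 48.77 cm
Ȳ = 254467.45 / 5578.81 = 45.61 cm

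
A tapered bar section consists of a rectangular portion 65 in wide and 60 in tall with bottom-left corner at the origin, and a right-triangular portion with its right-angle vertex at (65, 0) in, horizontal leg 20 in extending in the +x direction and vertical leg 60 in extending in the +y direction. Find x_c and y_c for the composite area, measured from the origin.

x_c = 37.72 in, y_c = 28.67 in

rectangular portion: A = 65 × 60 = 3900.00, centroid at (32.50, 30.00).
triangular portion: A = ½·20·60 = 600.00, centroid at (71.67, 20.00).
ΣA = 4500.00 in²
ΣAx_c = (3900.00)(32.50) + (600.00)(71.67) = 169750.00 in³
ΣAy_c = (3900.00)(30.00) + (600.00)(20.00) = 129000.00 in³
x_c = 169750.00 / 4500.00 = 37.72 in
y_c = 129000.00 / 4500.00 = 28.67 in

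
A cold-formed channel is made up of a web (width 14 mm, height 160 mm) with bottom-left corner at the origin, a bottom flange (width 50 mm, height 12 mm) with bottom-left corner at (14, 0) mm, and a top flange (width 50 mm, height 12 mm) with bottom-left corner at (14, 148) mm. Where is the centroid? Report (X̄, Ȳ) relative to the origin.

X̄ = 18.16 mm, Ȳ = 80.00 mm

web: A = 14 × 160 = 2240.00, centroid at (7.00, 80.00).
bottom flange: A = 50 × 12 = 600.00, centroid at (39.00, 6.00).
top flange: A = 50 × 12 = 600.00, centroid at (39.00, 154.00).
ΣA = 3440.00 mm², ΣAX̄ = 62480.00 mm³, ΣAȲ = 275200.00 mm³.
X̄ = 62480.00/3440.00 = 18.16 mm; Ȳ = 275200.00/3440.00 = 80.00 mm.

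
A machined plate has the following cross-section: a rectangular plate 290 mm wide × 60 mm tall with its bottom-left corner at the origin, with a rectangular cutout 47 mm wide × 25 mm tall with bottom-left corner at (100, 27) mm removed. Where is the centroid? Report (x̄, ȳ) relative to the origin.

plate: A = 290 × 60 = 17400.00, centroid at (145.00, 30.00).
hole: A = −(47 × 25) = -1175.00, centroid at (123.50, 39.50).
ΣA = 16225.00 mm², ΣAx̄ = 2377887.50 mm³, ΣAȳ = 475587.50 mm³.
x̄ = 2377887.50/16225.00 = 146.56 mm; ȳ = 475587.50/16225.00 = 29.31 mm.

x̄ = 146.56 mm, ȳ = 29.31 mm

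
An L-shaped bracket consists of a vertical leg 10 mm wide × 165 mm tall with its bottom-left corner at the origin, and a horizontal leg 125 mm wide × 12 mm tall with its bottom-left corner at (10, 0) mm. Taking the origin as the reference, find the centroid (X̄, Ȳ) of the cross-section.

Part | A | x̄ᵢ | ȳᵢ | A·x̄ᵢ | A·ȳᵢ
vertical leg | 1650.00 | 5.00 | 82.50 | 8250.00 | 136125.00
horizontal leg | 1500.00 | 72.50 | 6.00 | 108750.00 | 9000.00
Σ | 3150.00 |  |  | 117000.00 | 145125.00
X̄ = 117000.00 / 3150.00 = 37.14 mm
Ȳ = 145125.00 / 3150.00 = 46.07 mm

X̄ = 37.14 mm, Ȳ = 46.07 mm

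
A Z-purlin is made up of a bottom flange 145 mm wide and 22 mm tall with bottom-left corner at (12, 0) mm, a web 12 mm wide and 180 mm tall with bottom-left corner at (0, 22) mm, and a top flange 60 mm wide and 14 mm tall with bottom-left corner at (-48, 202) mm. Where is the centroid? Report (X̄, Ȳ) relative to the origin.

X̄ = 43.20 mm, Ȳ = 73.11 mm

bottom flange: A = 145 × 22 = 3190.00, centroid at (84.50, 11.00).
web: A = 12 × 180 = 2160.00, centroid at (6.00, 112.00).
top flange: A = 60 × 14 = 840.00, centroid at (-18.00, 209.00).
ΣA = 6190.00 mm²
ΣAX̄ = (3190.00)(84.50) + (2160.00)(6.00) + (840.00)(-18.00) = 267395.00 mm³
ΣAȲ = (3190.00)(11.00) + (2160.00)(112.00) + (840.00)(209.00) = 452570.00 mm³
X̄ = 267395.00 / 6190.00 = 43.20 mm
Ȳ = 452570.00 / 6190.00 = 73.11 mm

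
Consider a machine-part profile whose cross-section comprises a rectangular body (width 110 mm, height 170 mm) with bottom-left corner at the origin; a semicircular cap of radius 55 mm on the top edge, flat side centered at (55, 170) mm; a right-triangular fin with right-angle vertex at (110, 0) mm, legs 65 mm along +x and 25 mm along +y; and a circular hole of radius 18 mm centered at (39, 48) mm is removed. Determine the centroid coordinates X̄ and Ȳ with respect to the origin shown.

Part | A | x̄ᵢ | ȳᵢ | A·x̄ᵢ | A·ȳᵢ
rectangular body | 18700.00 | 55.00 | 85.00 | 1028500.00 | 1589500.00
semicircular top | 4751.66 | 55.00 | 193.34 | 261341.24 | 918698.68
triangular fin | 812.50 | 131.67 | 8.33 | 106979.17 | 6770.83
hole | -1017.88 | 39.00 | 48.00 | -39697.16 | -48858.05
Σ | 23246.28 |  |  | 1357123.24 | 2466111.46
X̄ = 1357123.24 / 23246.28 = 58.38 mm
Ȳ = 2466111.46 / 23246.28 = 106.09 mm

X̄ = 58.38 mm, Ȳ = 106.09 mm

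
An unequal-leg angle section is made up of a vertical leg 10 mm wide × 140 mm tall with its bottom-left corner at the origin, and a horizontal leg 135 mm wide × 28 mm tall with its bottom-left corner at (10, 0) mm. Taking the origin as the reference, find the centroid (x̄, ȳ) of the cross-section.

x̄ = 57.91 mm, ȳ = 29.14 mm

Part | A | x̄ᵢ | ȳᵢ | A·x̄ᵢ | A·ȳᵢ
vertical leg | 1400.00 | 5.00 | 70.00 | 7000.00 | 98000.00
horizontal leg | 3780.00 | 77.50 | 14.00 | 292950.00 | 52920.00
Σ | 5180.00 |  |  | 299950.00 | 150920.00
x̄ = 299950.00 / 5180.00 = 57.91 mm
ȳ = 150920.00 / 5180.00 = 29.14 mm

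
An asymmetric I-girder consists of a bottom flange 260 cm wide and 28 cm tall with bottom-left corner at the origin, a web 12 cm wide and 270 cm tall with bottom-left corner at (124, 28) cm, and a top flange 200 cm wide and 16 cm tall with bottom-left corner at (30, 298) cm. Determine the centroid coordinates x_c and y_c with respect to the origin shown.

x_c = 130.00 cm, y_c = 117.29 cm

Part | A | x̄ᵢ | ȳᵢ | A·x̄ᵢ | A·ȳᵢ
bottom flange | 7280.00 | 130.00 | 14.00 | 946400.00 | 101920.00
web | 3240.00 | 130.00 | 163.00 | 421200.00 | 528120.00
top flange | 3200.00 | 130.00 | 306.00 | 416000.00 | 979200.00
Σ | 13720.00 |  |  | 1783600.00 | 1609240.00
x_c = 1783600.00 / 13720.00 = 130.00 cm
y_c = 1609240.00 / 13720.00 = 117.29 cm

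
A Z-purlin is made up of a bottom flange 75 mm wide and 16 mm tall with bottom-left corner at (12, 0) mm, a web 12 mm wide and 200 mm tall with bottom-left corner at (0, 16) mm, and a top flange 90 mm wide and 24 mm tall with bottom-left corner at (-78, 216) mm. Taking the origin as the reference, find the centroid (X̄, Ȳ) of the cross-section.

bottom flange: A = 75 × 16 = 1200.00, centroid at (49.50, 8.00).
web: A = 12 × 200 = 2400.00, centroid at (6.00, 116.00).
top flange: A = 90 × 24 = 2160.00, centroid at (-33.00, 228.00).
ΣA = 5760.00 mm², ΣAX̄ = 2520.00 mm³, ΣAȲ = 780480.00 mm³.
X̄ = 2520.00/5760.00 = 0.44 mm; Ȳ = 780480.00/5760.00 = 135.50 mm.

X̄ = 0.44 mm, Ȳ = 135.50 mm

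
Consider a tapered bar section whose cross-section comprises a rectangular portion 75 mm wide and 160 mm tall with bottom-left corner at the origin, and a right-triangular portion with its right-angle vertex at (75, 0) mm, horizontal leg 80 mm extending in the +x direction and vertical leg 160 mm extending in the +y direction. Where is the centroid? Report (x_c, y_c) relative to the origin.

rectangular portion: A = 75 × 160 = 12000.00, centroid at (37.50, 80.00).
triangular portion: A = ½·80·160 = 6400.00, centroid at (101.67, 53.33).
ΣA = 18400.00 mm²
ΣAx_c = (12000.00)(37.50) + (6400.00)(101.67) = 1100666.67 mm³
ΣAy_c = (12000.00)(80.00) + (6400.00)(53.33) = 1301333.33 mm³
x_c = 1100666.67 / 18400.00 = 59.82 mm
y_c = 1301333.33 / 18400.00 = 70.72 mm

x_c = 59.82 mm, y_c = 70.72 mm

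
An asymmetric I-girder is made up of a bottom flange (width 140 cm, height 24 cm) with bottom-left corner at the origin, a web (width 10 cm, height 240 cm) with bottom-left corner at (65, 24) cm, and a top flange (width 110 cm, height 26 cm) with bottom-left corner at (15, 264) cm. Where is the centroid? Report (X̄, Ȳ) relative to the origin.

bottom flange: A = 140 × 24 = 3360.00, centroid at (70.00, 12.00).
web: A = 10 × 240 = 2400.00, centroid at (70.00, 144.00).
top flange: A = 110 × 26 = 2860.00, centroid at (70.00, 277.00).
ΣA = 8620.00 cm²
ΣAX̄ = (3360.00)(70.00) + (2400.00)(70.00) + (2860.00)(70.00) = 603400.00 cm³
ΣAȲ = (3360.00)(12.00) + (2400.00)(144.00) + (2860.00)(277.00) = 1178140.00 cm³
X̄ = 603400.00 / 8620.00 = 70.00 cm
Ȳ = 1178140.00 / 8620.00 = 136.68 cm

X̄ = 70.00 cm, Ȳ = 136.68 cm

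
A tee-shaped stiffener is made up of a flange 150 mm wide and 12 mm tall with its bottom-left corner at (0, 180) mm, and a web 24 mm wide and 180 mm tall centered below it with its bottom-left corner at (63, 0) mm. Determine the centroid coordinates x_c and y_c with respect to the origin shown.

Part | A | x̄ᵢ | ȳᵢ | A·x̄ᵢ | A·ȳᵢ
web | 4320.00 | 75.00 | 90.00 | 324000.00 | 388800.00
flange | 1800.00 | 75.00 | 186.00 | 135000.00 | 334800.00
Σ | 6120.00 |  |  | 459000.00 | 723600.00
x_c = 459000.00 / 6120.00 = 75.00 mm
y_c = 723600.00 / 6120.00 = 118.24 mm

x_c = 75.00 mm, y_c = 118.24 mm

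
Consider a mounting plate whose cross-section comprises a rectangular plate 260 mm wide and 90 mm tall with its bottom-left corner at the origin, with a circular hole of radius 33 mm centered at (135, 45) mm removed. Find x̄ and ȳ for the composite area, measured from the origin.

x̄ = 129.14 mm, ȳ = 45.00 mm

plate: A = 260 × 90 = 23400.00, centroid at (130.00, 45.00).
hole: A = −π·33² = -3421.19, centroid at (135.00, 45.00).
ΣA = 19978.81 mm²
ΣAx̄ = (23400.00)(130.00) + (-3421.19)(135.00) = 2580138.76 mm³
ΣAȳ = (23400.00)(45.00) + (-3421.19)(45.00) = 899046.25 mm³
x̄ = 2580138.76 / 19978.81 = 129.14 mm
ȳ = 899046.25 / 19978.81 = 45.00 mm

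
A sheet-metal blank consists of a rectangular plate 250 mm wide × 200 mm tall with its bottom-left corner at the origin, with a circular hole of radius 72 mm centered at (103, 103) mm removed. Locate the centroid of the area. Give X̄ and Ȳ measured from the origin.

Part | A | x̄ᵢ | ȳᵢ | A·x̄ᵢ | A·ȳᵢ
plate | 50000.00 | 125.00 | 100.00 | 6250000.00 | 5000000.00
hole | -16286.02 | 103.00 | 103.00 | -1677459.68 | -1677459.68
Σ | 33713.98 |  |  | 4572540.32 | 3322540.32
X̄ = 4572540.32 / 33713.98 = 135.63 mm
Ȳ = 3322540.32 / 33713.98 = 98.55 mm

X̄ = 135.63 mm, Ȳ = 98.55 mm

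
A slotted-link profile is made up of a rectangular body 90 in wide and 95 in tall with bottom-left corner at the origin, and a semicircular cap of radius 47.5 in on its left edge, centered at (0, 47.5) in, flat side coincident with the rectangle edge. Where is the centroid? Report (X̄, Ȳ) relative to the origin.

X̄ = 25.91 in, Ȳ = 47.50 in

rectangular body: A = 90 × 95 = 8550.00, centroid at (45.00, 47.50).
semicircular end: A = ½π·47.5² = 3544.11, centroid at (-20.16, 47.50).
ΣA = 12094.11 in², ΣAX̄ = 313302.08 in³, ΣAȲ = 574470.19 in³.
X̄ = 313302.08/12094.11 = 25.91 in; Ȳ = 574470.19/12094.11 = 47.50 in.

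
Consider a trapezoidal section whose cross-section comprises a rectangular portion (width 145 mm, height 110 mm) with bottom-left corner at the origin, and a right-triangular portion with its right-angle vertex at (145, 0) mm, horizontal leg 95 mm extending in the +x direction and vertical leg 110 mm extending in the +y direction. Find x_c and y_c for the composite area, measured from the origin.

x_c = 98.20 mm, y_c = 50.48 mm

rectangular portion: A = 145 × 110 = 15950.00, centroid at (72.50, 55.00).
triangular portion: A = ½·95·110 = 5225.00, centroid at (176.67, 36.67).
ΣA = 21175.00 mm²
ΣAx_c = (15950.00)(72.50) + (5225.00)(176.67) = 2079458.33 mm³
ΣAy_c = (15950.00)(55.00) + (5225.00)(36.67) = 1068833.33 mm³
x_c = 2079458.33 / 21175.00 = 98.20 mm
y_c = 1068833.33 / 21175.00 = 50.48 mm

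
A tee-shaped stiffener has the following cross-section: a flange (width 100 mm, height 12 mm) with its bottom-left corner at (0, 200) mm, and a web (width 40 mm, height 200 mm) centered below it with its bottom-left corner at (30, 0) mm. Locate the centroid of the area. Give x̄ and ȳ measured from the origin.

x̄ = 50.00 mm, ȳ = 113.83 mm

web: A = 40 × 200 = 8000.00, centroid at (50.00, 100.00).
flange: A = 100 × 12 = 1200.00, centroid at (50.00, 206.00).
ΣA = 9200.00 mm², ΣAx̄ = 460000.00 mm³, ΣAȳ = 1047200.00 mm³.
x̄ = 460000.00/9200.00 = 50.00 mm; ȳ = 1047200.00/9200.00 = 113.83 mm.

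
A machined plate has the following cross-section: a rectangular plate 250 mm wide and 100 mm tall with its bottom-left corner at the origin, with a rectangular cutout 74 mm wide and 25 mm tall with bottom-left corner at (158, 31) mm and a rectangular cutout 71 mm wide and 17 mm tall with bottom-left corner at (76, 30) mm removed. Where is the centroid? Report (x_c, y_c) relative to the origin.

Part | A | x̄ᵢ | ȳᵢ | A·x̄ᵢ | A·ȳᵢ
plate | 25000.00 | 125.00 | 50.00 | 3125000.00 | 1250000.00
hole 1 | -1850.00 | 195.00 | 43.50 | -360750.00 | -80475.00
hole 2 | -1207.00 | 111.50 | 38.50 | -134580.50 | -46469.50
Σ | 21943.00 |  |  | 2629669.50 | 1123055.50
x_c = 2629669.50 / 21943.00 = 119.84 mm
y_c = 1123055.50 / 21943.00 = 51.18 mm

x_c = 119.84 mm, y_c = 51.18 mm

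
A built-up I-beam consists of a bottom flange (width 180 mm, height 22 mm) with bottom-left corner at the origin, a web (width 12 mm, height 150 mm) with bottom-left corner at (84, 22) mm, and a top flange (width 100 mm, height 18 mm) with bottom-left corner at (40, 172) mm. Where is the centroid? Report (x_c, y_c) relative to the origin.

bottom flange: A = 180 × 22 = 3960.00, centroid at (90.00, 11.00).
web: A = 12 × 150 = 1800.00, centroid at (90.00, 97.00).
top flange: A = 100 × 18 = 1800.00, centroid at (90.00, 181.00).
ΣA = 7560.00 mm², ΣAx_c = 680400.00 mm³, ΣAy_c = 543960.00 mm³.
x_c = 680400.00/7560.00 = 90.00 mm; y_c = 543960.00/7560.00 = 71.95 mm.

x_c = 90.00 mm, y_c = 71.95 mm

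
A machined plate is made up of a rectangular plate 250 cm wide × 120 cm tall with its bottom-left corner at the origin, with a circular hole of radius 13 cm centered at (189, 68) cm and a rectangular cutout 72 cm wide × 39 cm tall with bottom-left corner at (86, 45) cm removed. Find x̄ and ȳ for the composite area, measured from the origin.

x̄ = 124.04 cm, ȳ = 59.37 cm

plate: A = 250 × 120 = 30000.00, centroid at (125.00, 60.00).
hole 1: A = −π·13² = -530.93, centroid at (189.00, 68.00).
hole 2: A = −(72 × 39) = -2808.00, centroid at (122.00, 64.50).
ΣA = 26661.07 cm², ΣAx̄ = 3307078.39 cm³, ΣAȳ = 1582780.82 cm³.
x̄ = 3307078.39/26661.07 = 124.04 cm; ȳ = 1582780.82/26661.07 = 59.37 cm.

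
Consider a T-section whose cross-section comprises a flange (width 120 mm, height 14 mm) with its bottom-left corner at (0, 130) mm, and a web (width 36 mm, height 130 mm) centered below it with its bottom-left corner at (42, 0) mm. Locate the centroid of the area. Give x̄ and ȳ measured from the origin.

x̄ = 60.00 mm, ȳ = 84.02 mm

web: A = 36 × 130 = 4680.00, centroid at (60.00, 65.00).
flange: A = 120 × 14 = 1680.00, centroid at (60.00, 137.00).
ΣA = 6360.00 mm², ΣAx̄ = 381600.00 mm³, ΣAȳ = 534360.00 mm³.
x̄ = 381600.00/6360.00 = 60.00 mm; ȳ = 534360.00/6360.00 = 84.02 mm.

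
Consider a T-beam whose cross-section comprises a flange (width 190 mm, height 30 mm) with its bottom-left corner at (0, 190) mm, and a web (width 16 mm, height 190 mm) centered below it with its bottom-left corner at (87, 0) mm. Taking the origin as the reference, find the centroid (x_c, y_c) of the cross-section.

Part | A | x̄ᵢ | ȳᵢ | A·x̄ᵢ | A·ȳᵢ
web | 3040.00 | 95.00 | 95.00 | 288800.00 | 288800.00
flange | 5700.00 | 95.00 | 205.00 | 541500.00 | 1168500.00
Σ | 8740.00 |  |  | 830300.00 | 1457300.00
x_c = 830300.00 / 8740.00 = 95.00 mm
y_c = 1457300.00 / 8740.00 = 166.74 mm

x_c = 95.00 mm, y_c = 166.74 mm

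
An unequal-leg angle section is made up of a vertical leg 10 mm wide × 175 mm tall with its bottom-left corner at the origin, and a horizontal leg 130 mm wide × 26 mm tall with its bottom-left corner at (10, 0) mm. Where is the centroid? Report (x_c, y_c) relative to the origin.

vertical leg: A = 10 × 175 = 1750.00, centroid at (5.00, 87.50).
horizontal leg: A = 130 × 26 = 3380.00, centroid at (75.00, 13.00).
ΣA = 5130.00 mm²
ΣAx_c = (1750.00)(5.00) + (3380.00)(75.00) = 262250.00 mm³
ΣAy_c = (1750.00)(87.50) + (3380.00)(13.00) = 197065.00 mm³
x_c = 262250.00 / 5130.00 = 51.12 mm
y_c = 197065.00 / 5130.00 = 38.41 mm

x_c = 51.12 mm, y_c = 38.41 mm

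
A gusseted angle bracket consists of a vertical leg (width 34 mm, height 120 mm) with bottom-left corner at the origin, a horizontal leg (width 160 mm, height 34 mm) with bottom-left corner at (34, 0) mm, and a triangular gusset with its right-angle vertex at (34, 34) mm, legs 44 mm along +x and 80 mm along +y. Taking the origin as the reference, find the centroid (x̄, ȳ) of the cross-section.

x̄ = 68.72 mm, ȳ = 39.37 mm

vertical leg: A = 34 × 120 = 4080.00, centroid at (17.00, 60.00).
horizontal leg: A = 160 × 34 = 5440.00, centroid at (114.00, 17.00).
gusset: A = ½·44·80 = 1760.00, centroid at (48.67, 60.67).
ΣA = 11280.00 mm²
ΣAx̄ = (4080.00)(17.00) + (5440.00)(114.00) + (1760.00)(48.67) = 775173.33 mm³
ΣAȳ = (4080.00)(60.00) + (5440.00)(17.00) + (1760.00)(60.67) = 444053.33 mm³
x̄ = 775173.33 / 11280.00 = 68.72 mm
ȳ = 444053.33 / 11280.00 = 39.37 mm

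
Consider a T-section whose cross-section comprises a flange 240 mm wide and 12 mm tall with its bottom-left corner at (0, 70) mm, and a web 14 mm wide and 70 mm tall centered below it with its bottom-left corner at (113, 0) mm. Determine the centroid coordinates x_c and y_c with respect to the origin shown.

web: A = 14 × 70 = 980.00, centroid at (120.00, 35.00).
flange: A = 240 × 12 = 2880.00, centroid at (120.00, 76.00).
ΣA = 3860.00 mm²
ΣAx_c = (980.00)(120.00) + (2880.00)(120.00) = 463200.00 mm³
ΣAy_c = (980.00)(35.00) + (2880.00)(76.00) = 253180.00 mm³
x_c = 463200.00 / 3860.00 = 120.00 mm
y_c = 253180.00 / 3860.00 = 65.59 mm

x_c = 120.00 mm, y_c = 65.59 mm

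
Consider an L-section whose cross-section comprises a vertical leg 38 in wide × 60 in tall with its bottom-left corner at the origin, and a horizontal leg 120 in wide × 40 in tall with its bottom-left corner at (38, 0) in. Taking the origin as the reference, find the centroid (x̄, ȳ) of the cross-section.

vertical leg: A = 38 × 60 = 2280.00, centroid at (19.00, 30.00).
horizontal leg: A = 120 × 40 = 4800.00, centroid at (98.00, 20.00).
ΣA = 7080.00 in², ΣAx̄ = 513720.00 in³, ΣAȳ = 164400.00 in³.
x̄ = 513720.00/7080.00 = 72.56 in; ȳ = 164400.00/7080.00 = 23.22 in.

x̄ = 72.56 in, ȳ = 23.22 in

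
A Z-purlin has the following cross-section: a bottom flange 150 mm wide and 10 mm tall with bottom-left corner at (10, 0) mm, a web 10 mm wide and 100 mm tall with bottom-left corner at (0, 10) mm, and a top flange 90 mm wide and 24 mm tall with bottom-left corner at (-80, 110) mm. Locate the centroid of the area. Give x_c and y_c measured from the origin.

x_c = 12.21 mm, y_c = 71.03 mm

bottom flange: A = 150 × 10 = 1500.00, centroid at (85.00, 5.00).
web: A = 10 × 100 = 1000.00, centroid at (5.00, 60.00).
top flange: A = 90 × 24 = 2160.00, centroid at (-35.00, 122.00).
ΣA = 4660.00 mm², ΣAx_c = 56900.00 mm³, ΣAy_c = 331020.00 mm³.
x_c = 56900.00/4660.00 = 12.21 mm; y_c = 331020.00/4660.00 = 71.03 mm.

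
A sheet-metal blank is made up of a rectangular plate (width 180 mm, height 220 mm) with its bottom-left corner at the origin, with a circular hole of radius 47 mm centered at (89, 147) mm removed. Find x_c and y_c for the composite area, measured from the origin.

x_c = 90.21 mm, y_c = 102.14 mm

plate: A = 180 × 220 = 39600.00, centroid at (90.00, 110.00).
hole: A = −π·47² = -6939.78, centroid at (89.00, 147.00).
ΣA = 32660.22 mm²
ΣAx_c = (39600.00)(90.00) + (-6939.78)(89.00) = 2946359.74 mm³
ΣAy_c = (39600.00)(110.00) + (-6939.78)(147.00) = 3335852.61 mm³
x_c = 2946359.74 / 32660.22 = 90.21 mm
y_c = 3335852.61 / 32660.22 = 102.14 mm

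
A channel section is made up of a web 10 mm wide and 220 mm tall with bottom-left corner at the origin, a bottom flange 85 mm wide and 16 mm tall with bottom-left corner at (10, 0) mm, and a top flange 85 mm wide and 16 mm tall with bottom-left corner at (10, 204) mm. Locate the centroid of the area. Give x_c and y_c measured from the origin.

Part | A | x̄ᵢ | ȳᵢ | A·x̄ᵢ | A·ȳᵢ
web | 2200.00 | 5.00 | 110.00 | 11000.00 | 242000.00
bottom flange | 1360.00 | 52.50 | 8.00 | 71400.00 | 10880.00
top flange | 1360.00 | 52.50 | 212.00 | 71400.00 | 288320.00
Σ | 4920.00 |  |  | 153800.00 | 541200.00
x_c = 153800.00 / 4920.00 = 31.26 mm
y_c = 541200.00 / 4920.00 = 110.00 mm

x_c = 31.26 mm, y_c = 110.00 mm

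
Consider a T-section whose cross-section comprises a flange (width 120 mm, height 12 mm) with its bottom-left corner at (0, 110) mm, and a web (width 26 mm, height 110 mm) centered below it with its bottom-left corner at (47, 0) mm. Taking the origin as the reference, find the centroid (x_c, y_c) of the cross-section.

x_c = 60.00 mm, y_c = 75.43 mm

web: A = 26 × 110 = 2860.00, centroid at (60.00, 55.00).
flange: A = 120 × 12 = 1440.00, centroid at (60.00, 116.00).
ΣA = 4300.00 mm², ΣAx_c = 258000.00 mm³, ΣAy_c = 324340.00 mm³.
x_c = 258000.00/4300.00 = 60.00 mm; y_c = 324340.00/4300.00 = 75.43 mm.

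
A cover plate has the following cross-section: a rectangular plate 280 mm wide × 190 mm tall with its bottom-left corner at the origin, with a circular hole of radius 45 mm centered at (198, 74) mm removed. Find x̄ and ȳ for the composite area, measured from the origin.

x̄ = 132.12 mm, ȳ = 97.85 mm

plate: A = 280 × 190 = 53200.00, centroid at (140.00, 95.00).
hole: A = −π·45² = -6361.73, centroid at (198.00, 74.00).
ΣA = 46838.27 mm²
ΣAx̄ = (53200.00)(140.00) + (-6361.73)(198.00) = 6188378.43 mm³
ΣAȳ = (53200.00)(95.00) + (-6361.73)(74.00) = 4583232.34 mm³
x̄ = 6188378.43 / 46838.27 = 132.12 mm
ȳ = 4583232.34 / 46838.27 = 97.85 mm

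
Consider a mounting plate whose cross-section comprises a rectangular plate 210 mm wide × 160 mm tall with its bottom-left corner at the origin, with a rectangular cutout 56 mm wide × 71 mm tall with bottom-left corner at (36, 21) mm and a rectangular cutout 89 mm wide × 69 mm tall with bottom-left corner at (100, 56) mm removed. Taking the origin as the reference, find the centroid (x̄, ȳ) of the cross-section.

plate: A = 210 × 160 = 33600.00, centroid at (105.00, 80.00).
hole 1: A = −(56 × 71) = -3976.00, centroid at (64.00, 56.50).
hole 2: A = −(89 × 69) = -6141.00, centroid at (144.50, 90.50).
ΣA = 23483.00 mm², ΣAx̄ = 2386161.50 mm³, ΣAȳ = 1907595.50 mm³.
x̄ = 2386161.50/23483.00 = 101.61 mm; ȳ = 1907595.50/23483.00 = 81.23 mm.

x̄ = 101.61 mm, ȳ = 81.23 mm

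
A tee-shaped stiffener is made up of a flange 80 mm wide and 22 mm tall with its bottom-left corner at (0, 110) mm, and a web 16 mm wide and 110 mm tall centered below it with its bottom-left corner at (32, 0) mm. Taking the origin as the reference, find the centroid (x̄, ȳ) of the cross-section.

web: A = 16 × 110 = 1760.00, centroid at (40.00, 55.00).
flange: A = 80 × 22 = 1760.00, centroid at (40.00, 121.00).
ΣA = 3520.00 mm²
ΣAx̄ = (1760.00)(40.00) + (1760.00)(40.00) = 140800.00 mm³
ΣAȳ = (1760.00)(55.00) + (1760.00)(121.00) = 309760.00 mm³
x̄ = 140800.00 / 3520.00 = 40.00 mm
ȳ = 309760.00 / 3520.00 = 88.00 mm

x̄ = 40.00 mm, ȳ = 88.00 mm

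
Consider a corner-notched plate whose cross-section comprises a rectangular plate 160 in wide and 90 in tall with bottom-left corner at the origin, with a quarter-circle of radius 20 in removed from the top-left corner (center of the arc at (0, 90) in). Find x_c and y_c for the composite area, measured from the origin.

plate: A = 160 × 90 = 14400.00, centroid at (80.00, 45.00).
removed quarter-circle: A = −¼π·20² = -314.16, centroid at (8.49, 81.51).
ΣA = 14085.84 in²
ΣAx_c = (14400.00)(80.00) + (-314.16)(8.49) = 1149333.33 in³
ΣAy_c = (14400.00)(45.00) + (-314.16)(81.51) = 622392.33 in³
x_c = 1149333.33 / 14085.84 = 81.59 in
y_c = 622392.33 / 14085.84 = 44.19 in

x_c = 81.59 in, y_c = 44.19 in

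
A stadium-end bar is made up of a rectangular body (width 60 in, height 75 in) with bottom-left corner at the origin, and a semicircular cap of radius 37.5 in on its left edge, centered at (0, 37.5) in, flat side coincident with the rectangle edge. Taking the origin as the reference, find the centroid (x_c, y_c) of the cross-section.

rectangular body: A = 60 × 75 = 4500.00, centroid at (30.00, 37.50).
semicircular end: A = ½π·37.5² = 2208.93, centroid at (-15.92, 37.50).
ΣA = 6708.93 in², ΣAx_c = 99843.75 in³, ΣAy_c = 251584.96 in³.
x_c = 99843.75/6708.93 = 14.88 in; y_c = 251584.96/6708.93 = 37.50 in.

x_c = 14.88 in, y_c = 37.50 in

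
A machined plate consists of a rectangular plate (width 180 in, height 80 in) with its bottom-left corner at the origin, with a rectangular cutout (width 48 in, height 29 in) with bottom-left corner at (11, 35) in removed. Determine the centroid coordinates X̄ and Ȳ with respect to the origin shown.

plate: A = 180 × 80 = 14400.00, centroid at (90.00, 40.00).
hole: A = −(48 × 29) = -1392.00, centroid at (35.00, 49.50).
ΣA = 13008.00 in², ΣAX̄ = 1247280.00 in³, ΣAȲ = 507096.00 in³.
X̄ = 1247280.00/13008.00 = 95.89 in; Ȳ = 507096.00/13008.00 = 38.98 in.

X̄ = 95.89 in, Ȳ = 38.98 in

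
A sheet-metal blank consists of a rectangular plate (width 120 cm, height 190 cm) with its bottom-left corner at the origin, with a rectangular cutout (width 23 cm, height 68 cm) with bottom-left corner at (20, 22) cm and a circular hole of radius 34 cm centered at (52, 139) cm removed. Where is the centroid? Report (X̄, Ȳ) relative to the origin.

Part | A | x̄ᵢ | ȳᵢ | A·x̄ᵢ | A·ȳᵢ
plate | 22800.00 | 60.00 | 95.00 | 1368000.00 | 2166000.00
hole 1 | -1564.00 | 31.50 | 56.00 | -49266.00 | -87584.00
hole 2 | -3631.68 | 52.00 | 139.00 | -188847.42 | -504803.67
Σ | 17604.32 |  |  | 1129886.58 | 1573612.33
X̄ = 1129886.58 / 17604.32 = 64.18 cm
Ȳ = 1573612.33 / 17604.32 = 89.39 cm

X̄ = 64.18 cm, Ȳ = 89.39 cm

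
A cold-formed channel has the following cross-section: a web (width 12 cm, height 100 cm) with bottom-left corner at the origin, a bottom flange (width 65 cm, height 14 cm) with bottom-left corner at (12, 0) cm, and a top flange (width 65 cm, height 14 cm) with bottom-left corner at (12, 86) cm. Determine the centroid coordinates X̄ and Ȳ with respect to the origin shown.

X̄ = 29.20 cm, Ȳ = 50.00 cm

Part | A | x̄ᵢ | ȳᵢ | A·x̄ᵢ | A·ȳᵢ
web | 1200.00 | 6.00 | 50.00 | 7200.00 | 60000.00
bottom flange | 910.00 | 44.50 | 7.00 | 40495.00 | 6370.00
top flange | 910.00 | 44.50 | 93.00 | 40495.00 | 84630.00
Σ | 3020.00 |  |  | 88190.00 | 151000.00
X̄ = 88190.00 / 3020.00 = 29.20 cm
Ȳ = 151000.00 / 3020.00 = 50.00 cm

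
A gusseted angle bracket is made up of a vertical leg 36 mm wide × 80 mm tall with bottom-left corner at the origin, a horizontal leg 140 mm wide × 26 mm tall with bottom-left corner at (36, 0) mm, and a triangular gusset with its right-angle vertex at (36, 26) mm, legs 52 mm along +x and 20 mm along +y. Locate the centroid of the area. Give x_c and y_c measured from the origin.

vertical leg: A = 36 × 80 = 2880.00, centroid at (18.00, 40.00).
horizontal leg: A = 140 × 26 = 3640.00, centroid at (106.00, 13.00).
gusset: A = ½·52·20 = 520.00, centroid at (53.33, 32.67).
ΣA = 7040.00 mm²
ΣAx_c = (2880.00)(18.00) + (3640.00)(106.00) + (520.00)(53.33) = 465413.33 mm³
ΣAy_c = (2880.00)(40.00) + (3640.00)(13.00) + (520.00)(32.67) = 179506.67 mm³
x_c = 465413.33 / 7040.00 = 66.11 mm
y_c = 179506.67 / 7040.00 = 25.50 mm

x_c = 66.11 mm, y_c = 25.50 mm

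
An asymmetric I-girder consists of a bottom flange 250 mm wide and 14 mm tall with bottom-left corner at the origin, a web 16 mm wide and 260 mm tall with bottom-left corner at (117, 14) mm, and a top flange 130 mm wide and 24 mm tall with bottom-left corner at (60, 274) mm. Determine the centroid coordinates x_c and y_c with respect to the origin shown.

bottom flange: A = 250 × 14 = 3500.00, centroid at (125.00, 7.00).
web: A = 16 × 260 = 4160.00, centroid at (125.00, 144.00).
top flange: A = 130 × 24 = 3120.00, centroid at (125.00, 286.00).
ΣA = 10780.00 mm², ΣAx_c = 1347500.00 mm³, ΣAy_c = 1515860.00 mm³.
x_c = 1347500.00/10780.00 = 125.00 mm; y_c = 1515860.00/10780.00 = 140.62 mm.

x_c = 125.00 mm, y_c = 140.62 mm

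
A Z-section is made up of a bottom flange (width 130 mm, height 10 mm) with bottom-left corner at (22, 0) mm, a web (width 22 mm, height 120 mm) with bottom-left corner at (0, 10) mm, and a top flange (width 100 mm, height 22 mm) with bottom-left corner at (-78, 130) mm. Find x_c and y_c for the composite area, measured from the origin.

x_c = 13.12 mm, y_c = 81.68 mm

bottom flange: A = 130 × 10 = 1300.00, centroid at (87.00, 5.00).
web: A = 22 × 120 = 2640.00, centroid at (11.00, 70.00).
top flange: A = 100 × 22 = 2200.00, centroid at (-28.00, 141.00).
ΣA = 6140.00 mm², ΣAx_c = 80540.00 mm³, ΣAy_c = 501500.00 mm³.
x_c = 80540.00/6140.00 = 13.12 mm; y_c = 501500.00/6140.00 = 81.68 mm.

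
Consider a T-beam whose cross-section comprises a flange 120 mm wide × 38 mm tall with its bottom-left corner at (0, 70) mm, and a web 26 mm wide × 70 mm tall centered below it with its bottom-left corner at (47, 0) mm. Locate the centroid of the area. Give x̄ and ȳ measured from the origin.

Part | A | x̄ᵢ | ȳᵢ | A·x̄ᵢ | A·ȳᵢ
web | 1820.00 | 60.00 | 35.00 | 109200.00 | 63700.00
flange | 4560.00 | 60.00 | 89.00 | 273600.00 | 405840.00
Σ | 6380.00 |  |  | 382800.00 | 469540.00
x̄ = 382800.00 / 6380.00 = 60.00 mm
ȳ = 469540.00 / 6380.00 = 73.60 mm

x̄ = 60.00 mm, ȳ = 73.60 mm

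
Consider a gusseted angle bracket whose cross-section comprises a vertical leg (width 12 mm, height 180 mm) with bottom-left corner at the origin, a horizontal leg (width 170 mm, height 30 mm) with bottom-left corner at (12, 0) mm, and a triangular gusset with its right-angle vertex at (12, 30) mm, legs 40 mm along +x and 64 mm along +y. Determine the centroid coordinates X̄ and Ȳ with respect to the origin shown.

X̄ = 63.24 mm, Ȳ = 39.42 mm

vertical leg: A = 12 × 180 = 2160.00, centroid at (6.00, 90.00).
horizontal leg: A = 170 × 30 = 5100.00, centroid at (97.00, 15.00).
gusset: A = ½·40·64 = 1280.00, centroid at (25.33, 51.33).
ΣA = 8540.00 mm², ΣAX̄ = 540086.67 mm³, ΣAȲ = 336606.67 mm³.
X̄ = 540086.67/8540.00 = 63.24 mm; Ȳ = 336606.67/8540.00 = 39.42 mm.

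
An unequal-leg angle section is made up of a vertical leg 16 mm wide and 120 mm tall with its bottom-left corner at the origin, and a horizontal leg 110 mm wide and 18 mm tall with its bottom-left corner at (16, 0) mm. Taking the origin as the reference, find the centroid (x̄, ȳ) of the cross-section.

vertical leg: A = 16 × 120 = 1920.00, centroid at (8.00, 60.00).
horizontal leg: A = 110 × 18 = 1980.00, centroid at (71.00, 9.00).
ΣA = 3900.00 mm²
ΣAx̄ = (1920.00)(8.00) + (1980.00)(71.00) = 155940.00 mm³
ΣAȳ = (1920.00)(60.00) + (1980.00)(9.00) = 133020.00 mm³
x̄ = 155940.00 / 3900.00 = 39.98 mm
ȳ = 133020.00 / 3900.00 = 34.11 mm

x̄ = 39.98 mm, ȳ = 34.11 mm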